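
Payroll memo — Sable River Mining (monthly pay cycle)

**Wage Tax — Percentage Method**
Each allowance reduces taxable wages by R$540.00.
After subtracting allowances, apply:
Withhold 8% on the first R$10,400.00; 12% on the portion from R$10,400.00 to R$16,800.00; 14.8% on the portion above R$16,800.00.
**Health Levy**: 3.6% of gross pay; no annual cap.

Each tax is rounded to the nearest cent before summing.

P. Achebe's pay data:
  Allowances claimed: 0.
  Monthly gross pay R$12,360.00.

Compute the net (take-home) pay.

Wage Tax: taxable = R$12,360.00
  R$832.00 + 12% × (R$12,360.00 − R$10,400.00) = R$832.00 + 12% × R$1,960.00 = R$1,067.20
Health Levy: 3.6% × R$12,360.00 = R$444.96
Total withheld: R$1,067.20 + R$444.96 = R$1,512.16
Net pay: R$12,360.00 − R$1,512.16 = R$10,847.84

R$10,847.84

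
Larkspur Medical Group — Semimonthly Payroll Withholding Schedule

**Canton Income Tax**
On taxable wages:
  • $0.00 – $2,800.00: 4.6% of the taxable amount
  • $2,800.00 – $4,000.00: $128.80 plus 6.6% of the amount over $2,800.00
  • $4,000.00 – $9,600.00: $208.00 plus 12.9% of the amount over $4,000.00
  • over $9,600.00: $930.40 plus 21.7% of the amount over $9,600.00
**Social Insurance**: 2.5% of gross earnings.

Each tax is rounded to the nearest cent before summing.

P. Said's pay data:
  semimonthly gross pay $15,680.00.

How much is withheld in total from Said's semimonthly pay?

Canton Income Tax: taxable = $15,680.00
  $930.40 + 21.7% × ($15,680.00 − $9,600.00) = $930.40 + 21.7% × $6,080.00 = $2,249.76
Social Insurance: 2.5% × $15,680.00 = $392.00
Total: $2,249.76 + $392.00 = $2,641.76

$2,641.76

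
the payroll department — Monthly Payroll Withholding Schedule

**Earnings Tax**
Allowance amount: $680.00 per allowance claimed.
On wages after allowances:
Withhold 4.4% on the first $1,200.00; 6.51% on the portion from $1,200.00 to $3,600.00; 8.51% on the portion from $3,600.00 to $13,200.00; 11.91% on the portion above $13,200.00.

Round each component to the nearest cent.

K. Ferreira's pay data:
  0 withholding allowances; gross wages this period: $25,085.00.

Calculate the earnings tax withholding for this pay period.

Earnings Tax: taxable = $25,085.00
  $1,026.00 + 11.91% × ($25,085.00 − $13,200.00) = $1,026.00 + 11.91% × $11,885.00 = $2,441.50

$2,441.50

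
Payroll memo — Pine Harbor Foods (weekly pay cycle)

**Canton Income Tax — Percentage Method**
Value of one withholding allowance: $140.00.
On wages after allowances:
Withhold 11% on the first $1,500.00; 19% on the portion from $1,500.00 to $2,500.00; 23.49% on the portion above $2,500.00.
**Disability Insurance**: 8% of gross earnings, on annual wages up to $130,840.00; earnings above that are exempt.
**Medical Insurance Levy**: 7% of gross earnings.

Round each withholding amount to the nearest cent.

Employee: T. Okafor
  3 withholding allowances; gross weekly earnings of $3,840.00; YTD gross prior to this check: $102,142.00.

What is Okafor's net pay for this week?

Canton Income Tax: taxable = $3,840.00 − 3×$140.00 = $3,420.00
  $355.00 + 23.49% × ($3,420.00 − $2,500.00) = $355.00 + 23.49% × $920.00 = $571.11
Disability Insurance: 8% × $3,840.00 = $307.20
Medical Insurance Levy: 7% × $3,840.00 = $268.80
Total withheld: $571.11 + $307.20 + $268.80 = $1,147.11
Net pay: $3,840.00 − $1,147.11 = $2,692.89

$2,692.89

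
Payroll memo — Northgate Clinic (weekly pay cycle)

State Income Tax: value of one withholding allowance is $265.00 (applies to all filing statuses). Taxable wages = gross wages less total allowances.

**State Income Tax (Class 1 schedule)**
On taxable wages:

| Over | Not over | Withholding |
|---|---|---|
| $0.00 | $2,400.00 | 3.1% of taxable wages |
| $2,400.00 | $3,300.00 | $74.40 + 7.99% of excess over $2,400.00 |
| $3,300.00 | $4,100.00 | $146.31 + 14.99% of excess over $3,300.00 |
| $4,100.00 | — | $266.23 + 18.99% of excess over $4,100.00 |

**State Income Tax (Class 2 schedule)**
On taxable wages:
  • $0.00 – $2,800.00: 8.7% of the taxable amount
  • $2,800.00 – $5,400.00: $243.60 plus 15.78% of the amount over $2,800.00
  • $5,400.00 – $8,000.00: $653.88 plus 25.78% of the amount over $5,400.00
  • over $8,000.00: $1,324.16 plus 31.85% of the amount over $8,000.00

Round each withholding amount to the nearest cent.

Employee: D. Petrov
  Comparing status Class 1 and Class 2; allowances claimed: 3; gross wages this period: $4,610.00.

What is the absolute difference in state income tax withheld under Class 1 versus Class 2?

$180.26

State Income Tax (Class 1): taxable = $4,610.00 − 3×$265.00 = $3,815.00
  $146.31 + 14.99% × ($3,815.00 − $3,300.00) = $146.31 + 14.99% × $515.00 = $223.51
State Income Tax (Class 2): taxable = $4,610.00 − 3×$265.00 = $3,815.00
  $243.60 + 15.78% × ($3,815.00 − $2,800.00) = $243.60 + 15.78% × $1,015.00 = $403.77
Difference: |$223.51 − $403.77| = $180.26 (higher under Class 2)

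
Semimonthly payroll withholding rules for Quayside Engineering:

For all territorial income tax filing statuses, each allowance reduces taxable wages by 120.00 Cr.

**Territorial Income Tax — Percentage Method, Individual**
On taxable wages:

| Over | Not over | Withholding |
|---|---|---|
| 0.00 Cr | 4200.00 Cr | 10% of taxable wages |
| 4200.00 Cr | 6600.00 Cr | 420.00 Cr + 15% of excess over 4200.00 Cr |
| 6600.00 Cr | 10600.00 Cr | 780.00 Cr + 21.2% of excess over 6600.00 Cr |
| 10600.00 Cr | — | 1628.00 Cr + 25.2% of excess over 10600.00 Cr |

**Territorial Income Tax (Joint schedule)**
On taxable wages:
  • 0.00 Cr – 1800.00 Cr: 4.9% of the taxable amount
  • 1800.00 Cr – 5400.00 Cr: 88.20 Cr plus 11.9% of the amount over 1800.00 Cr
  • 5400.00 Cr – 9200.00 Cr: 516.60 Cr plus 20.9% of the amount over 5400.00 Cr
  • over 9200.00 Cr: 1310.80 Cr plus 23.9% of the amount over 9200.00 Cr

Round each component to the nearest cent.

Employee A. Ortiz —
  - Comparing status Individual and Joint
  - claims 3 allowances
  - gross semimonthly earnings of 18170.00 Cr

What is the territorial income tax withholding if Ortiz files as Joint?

Territorial Income Tax (Joint): taxable = 18170.00 Cr − 3×120.00 Cr = 17810.00 Cr
  1310.80 Cr + 23.9% × (17810.00 Cr − 9200.00 Cr) = 1310.80 Cr + 23.9% × 8610.00 Cr = 3368.59 Cr

3368.59 Cr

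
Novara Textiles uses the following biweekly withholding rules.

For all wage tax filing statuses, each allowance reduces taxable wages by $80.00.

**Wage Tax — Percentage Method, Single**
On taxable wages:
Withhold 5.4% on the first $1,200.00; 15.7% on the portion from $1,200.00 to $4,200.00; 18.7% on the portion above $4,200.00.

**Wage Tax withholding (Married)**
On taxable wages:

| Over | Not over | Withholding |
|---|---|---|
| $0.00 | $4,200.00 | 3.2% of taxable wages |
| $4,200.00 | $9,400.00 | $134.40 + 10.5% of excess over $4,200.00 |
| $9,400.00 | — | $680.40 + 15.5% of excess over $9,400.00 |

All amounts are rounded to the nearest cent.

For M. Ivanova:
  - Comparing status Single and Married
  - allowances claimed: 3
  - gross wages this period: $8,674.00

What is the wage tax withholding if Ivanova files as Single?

$1,327.56

Wage Tax (Single): taxable = $8,674.00 − 3×$80.00 = $8,434.00
  $535.80 + 18.7% × ($8,434.00 − $4,200.00) = $535.80 + 18.7% × $4,234.00 = $1,327.56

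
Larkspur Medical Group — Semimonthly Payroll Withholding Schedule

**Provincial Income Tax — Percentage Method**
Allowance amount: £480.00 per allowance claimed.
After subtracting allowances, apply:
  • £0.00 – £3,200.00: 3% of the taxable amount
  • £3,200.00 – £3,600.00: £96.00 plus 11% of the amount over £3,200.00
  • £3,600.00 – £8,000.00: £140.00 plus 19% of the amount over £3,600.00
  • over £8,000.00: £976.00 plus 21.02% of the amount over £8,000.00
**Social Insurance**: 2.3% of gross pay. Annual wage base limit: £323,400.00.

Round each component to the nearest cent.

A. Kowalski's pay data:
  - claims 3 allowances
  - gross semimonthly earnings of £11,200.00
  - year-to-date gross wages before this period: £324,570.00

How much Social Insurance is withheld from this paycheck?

Social Insurance: YTD £324,570.00 ≥ cap £323,400.00 → £0.00

£0.00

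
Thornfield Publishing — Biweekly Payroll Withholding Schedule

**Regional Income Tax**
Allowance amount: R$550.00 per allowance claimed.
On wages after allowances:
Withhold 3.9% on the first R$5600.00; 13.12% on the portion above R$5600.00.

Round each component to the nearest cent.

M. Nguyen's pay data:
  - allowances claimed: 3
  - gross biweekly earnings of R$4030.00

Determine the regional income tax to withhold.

Regional Income Tax: taxable = R$4030.00 − 3×R$550.00 = R$2380.00
  3.9% × R$2380.00 = R$92.82

R$92.82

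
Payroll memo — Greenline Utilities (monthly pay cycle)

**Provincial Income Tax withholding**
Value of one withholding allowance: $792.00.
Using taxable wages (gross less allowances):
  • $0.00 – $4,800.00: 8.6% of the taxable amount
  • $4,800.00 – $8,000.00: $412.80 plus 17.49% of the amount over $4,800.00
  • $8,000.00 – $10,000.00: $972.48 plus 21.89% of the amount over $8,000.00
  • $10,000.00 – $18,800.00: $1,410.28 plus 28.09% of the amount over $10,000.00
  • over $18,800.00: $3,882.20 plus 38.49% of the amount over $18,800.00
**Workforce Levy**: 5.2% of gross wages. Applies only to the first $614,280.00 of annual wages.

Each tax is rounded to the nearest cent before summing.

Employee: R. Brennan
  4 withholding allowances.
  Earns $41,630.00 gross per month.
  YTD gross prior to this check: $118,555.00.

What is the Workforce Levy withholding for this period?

$2,164.76

Workforce Levy: 5.2% × $41,630.00 = $2,164.76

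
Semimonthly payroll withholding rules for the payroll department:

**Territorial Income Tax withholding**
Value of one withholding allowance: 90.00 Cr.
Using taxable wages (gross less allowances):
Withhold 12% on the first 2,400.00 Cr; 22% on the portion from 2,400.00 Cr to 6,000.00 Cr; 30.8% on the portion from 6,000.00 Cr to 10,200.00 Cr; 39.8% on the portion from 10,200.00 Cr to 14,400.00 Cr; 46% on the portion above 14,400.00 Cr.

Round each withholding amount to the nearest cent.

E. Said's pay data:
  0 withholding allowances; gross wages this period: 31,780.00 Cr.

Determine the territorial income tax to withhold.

12,040.00 Cr

Territorial Income Tax: taxable = 31,780.00 Cr
  4,045.20 Cr + 46% × (31,780.00 Cr − 14,400.00 Cr) = 4,045.20 Cr + 46% × 17,380.00 Cr = 12,040.00 Cr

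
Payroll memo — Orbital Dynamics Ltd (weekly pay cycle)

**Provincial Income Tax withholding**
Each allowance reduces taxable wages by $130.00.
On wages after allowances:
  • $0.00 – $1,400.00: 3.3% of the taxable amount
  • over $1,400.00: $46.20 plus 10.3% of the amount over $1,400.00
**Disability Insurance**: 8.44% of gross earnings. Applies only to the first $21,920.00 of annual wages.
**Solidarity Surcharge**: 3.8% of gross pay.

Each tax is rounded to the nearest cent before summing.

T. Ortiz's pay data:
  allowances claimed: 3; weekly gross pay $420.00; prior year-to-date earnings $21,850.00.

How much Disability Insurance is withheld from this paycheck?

$5.91

Disability Insurance: cap $21,920.00 − YTD $21,850.00 = $70.00 subject; 8.44% × $70.00 = $5.91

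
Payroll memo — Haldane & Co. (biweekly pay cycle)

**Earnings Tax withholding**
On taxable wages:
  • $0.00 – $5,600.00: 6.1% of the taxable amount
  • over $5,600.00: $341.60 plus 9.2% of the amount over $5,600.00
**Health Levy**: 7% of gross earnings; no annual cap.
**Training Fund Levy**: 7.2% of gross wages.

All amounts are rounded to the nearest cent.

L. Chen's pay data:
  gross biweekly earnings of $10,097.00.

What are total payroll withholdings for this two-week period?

$2,189.09

Earnings Tax: taxable = $10,097.00
  $341.60 + 9.2% × ($10,097.00 − $5,600.00) = $341.60 + 9.2% × $4,497.00 = $755.32
Health Levy: 7% × $10,097.00 = $706.79
Training Fund Levy: 7.2% × $10,097.00 = $726.98
Total: $755.32 + $706.79 + $726.98 = $2,189.09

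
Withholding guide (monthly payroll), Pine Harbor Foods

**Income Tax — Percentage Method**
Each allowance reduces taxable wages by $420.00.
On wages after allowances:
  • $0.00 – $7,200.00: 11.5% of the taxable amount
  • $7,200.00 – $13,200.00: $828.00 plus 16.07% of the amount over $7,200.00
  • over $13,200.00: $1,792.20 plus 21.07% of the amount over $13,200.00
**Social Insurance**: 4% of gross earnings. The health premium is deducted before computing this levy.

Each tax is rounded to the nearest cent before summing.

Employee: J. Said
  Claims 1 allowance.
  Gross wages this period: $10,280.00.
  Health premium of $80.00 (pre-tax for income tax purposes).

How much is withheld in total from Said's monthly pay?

$1,650.61

Income Tax: taxable = $10,280.00 − $80.00 − 1×$420.00 = $9,780.00
  $828.00 + 16.07% × ($9,780.00 − $7,200.00) = $828.00 + 16.07% × $2,580.00 = $1,242.61
Social Insurance: 4% × $10,200.00 = $408.00
Total: $1,242.61 + $408.00 = $1,650.61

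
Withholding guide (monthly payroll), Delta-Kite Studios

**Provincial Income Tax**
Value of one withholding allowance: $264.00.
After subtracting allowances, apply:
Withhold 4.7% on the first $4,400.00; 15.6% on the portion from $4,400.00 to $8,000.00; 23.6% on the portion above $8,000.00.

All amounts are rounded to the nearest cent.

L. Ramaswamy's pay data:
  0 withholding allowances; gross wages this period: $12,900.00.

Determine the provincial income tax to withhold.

Provincial Income Tax: taxable = $12,900.00
  $768.40 + 23.6% × ($12,900.00 − $8,000.00) = $768.40 + 23.6% × $4,900.00 = $1,924.80

$1,924.80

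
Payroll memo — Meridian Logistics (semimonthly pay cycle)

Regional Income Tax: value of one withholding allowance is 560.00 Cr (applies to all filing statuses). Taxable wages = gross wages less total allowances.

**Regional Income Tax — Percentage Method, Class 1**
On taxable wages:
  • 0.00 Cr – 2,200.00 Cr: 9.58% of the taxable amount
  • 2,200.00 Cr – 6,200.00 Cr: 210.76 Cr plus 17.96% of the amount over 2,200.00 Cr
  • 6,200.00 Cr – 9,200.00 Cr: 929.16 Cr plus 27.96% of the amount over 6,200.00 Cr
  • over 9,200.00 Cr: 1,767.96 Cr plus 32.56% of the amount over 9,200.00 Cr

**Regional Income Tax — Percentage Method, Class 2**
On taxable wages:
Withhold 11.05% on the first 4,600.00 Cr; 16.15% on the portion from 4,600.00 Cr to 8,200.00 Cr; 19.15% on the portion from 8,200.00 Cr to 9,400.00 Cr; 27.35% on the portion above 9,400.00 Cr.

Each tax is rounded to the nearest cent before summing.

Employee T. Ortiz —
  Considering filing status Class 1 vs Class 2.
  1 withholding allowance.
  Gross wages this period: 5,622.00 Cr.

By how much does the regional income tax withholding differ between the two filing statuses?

141.87 Cr

Regional Income Tax (Class 1): taxable = 5,622.00 Cr − 1×560.00 Cr = 5,062.00 Cr
  210.76 Cr + 17.96% × (5,062.00 Cr − 2,200.00 Cr) = 210.76 Cr + 17.96% × 2,862.00 Cr = 724.78 Cr
Regional Income Tax (Class 2): taxable = 5,622.00 Cr − 1×560.00 Cr = 5,062.00 Cr
  508.30 Cr + 16.15% × (5,062.00 Cr − 4,600.00 Cr) = 508.30 Cr + 16.15% × 462.00 Cr = 582.91 Cr
Difference: |724.78 Cr − 582.91 Cr| = 141.87 Cr (higher under Class 1)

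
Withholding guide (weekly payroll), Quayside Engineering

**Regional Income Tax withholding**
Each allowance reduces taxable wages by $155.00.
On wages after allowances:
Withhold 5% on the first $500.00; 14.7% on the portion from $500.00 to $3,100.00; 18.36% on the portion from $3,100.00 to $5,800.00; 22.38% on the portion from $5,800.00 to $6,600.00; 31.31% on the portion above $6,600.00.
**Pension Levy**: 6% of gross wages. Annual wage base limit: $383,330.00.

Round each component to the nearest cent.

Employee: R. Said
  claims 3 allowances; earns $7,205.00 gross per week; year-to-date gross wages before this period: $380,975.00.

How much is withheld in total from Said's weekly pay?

$1,267.09

Regional Income Tax: taxable = $7,205.00 − 3×$155.00 = $6,740.00
  $1,081.96 + 31.31% × ($6,740.00 − $6,600.00) = $1,081.96 + 31.31% × $140.00 = $1,125.79
Pension Levy: cap $383,330.00 − YTD $380,975.00 = $2,355.00 subject; 6% × $2,355.00 = $141.30
Total: $1,125.79 + $141.30 = $1,267.09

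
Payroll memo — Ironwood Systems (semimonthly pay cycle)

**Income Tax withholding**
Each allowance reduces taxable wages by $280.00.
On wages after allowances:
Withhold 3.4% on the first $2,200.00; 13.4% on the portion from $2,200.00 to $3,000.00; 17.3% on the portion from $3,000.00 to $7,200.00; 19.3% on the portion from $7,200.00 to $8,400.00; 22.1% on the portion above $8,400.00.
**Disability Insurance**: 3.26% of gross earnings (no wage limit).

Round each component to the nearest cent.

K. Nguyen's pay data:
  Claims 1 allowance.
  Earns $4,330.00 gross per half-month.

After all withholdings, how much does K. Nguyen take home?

Income Tax: taxable = $4,330.00 − 1×$280.00 = $4,050.00
  $182.00 + 17.3% × ($4,050.00 − $3,000.00) = $182.00 + 17.3% × $1,050.00 = $363.65
Disability Insurance: 3.26% × $4,330.00 = $141.16
Total withheld: $363.65 + $141.16 = $504.81
Net pay: $4,330.00 − $504.81 = $3,825.19

$3,825.19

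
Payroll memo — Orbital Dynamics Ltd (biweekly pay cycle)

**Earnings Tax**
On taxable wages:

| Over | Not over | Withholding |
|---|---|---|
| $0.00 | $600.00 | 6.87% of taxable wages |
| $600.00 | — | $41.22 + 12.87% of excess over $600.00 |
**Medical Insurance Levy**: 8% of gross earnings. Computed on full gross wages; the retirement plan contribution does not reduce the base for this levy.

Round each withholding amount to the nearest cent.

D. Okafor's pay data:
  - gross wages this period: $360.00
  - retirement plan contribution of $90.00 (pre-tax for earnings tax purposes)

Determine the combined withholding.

Earnings Tax: taxable = $360.00 − $90.00 = $270.00
  6.87% × $270.00 = $18.55
Medical Insurance Levy: 8% × $360.00 = $28.80
Total: $18.55 + $28.80 = $47.35

$47.35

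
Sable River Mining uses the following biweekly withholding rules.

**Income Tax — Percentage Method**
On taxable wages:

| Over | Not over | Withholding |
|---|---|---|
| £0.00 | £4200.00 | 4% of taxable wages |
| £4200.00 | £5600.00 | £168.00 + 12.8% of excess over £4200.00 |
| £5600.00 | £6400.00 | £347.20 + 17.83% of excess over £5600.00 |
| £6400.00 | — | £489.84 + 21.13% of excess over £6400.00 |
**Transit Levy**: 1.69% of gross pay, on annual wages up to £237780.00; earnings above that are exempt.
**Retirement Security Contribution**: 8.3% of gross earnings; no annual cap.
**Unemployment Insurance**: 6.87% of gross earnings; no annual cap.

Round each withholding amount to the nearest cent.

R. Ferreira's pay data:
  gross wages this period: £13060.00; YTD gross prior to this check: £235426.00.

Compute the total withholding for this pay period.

Income Tax: taxable = £13060.00
  £489.84 + 21.13% × (£13060.00 − £6400.00) = £489.84 + 21.13% × £6660.00 = £1897.10
Transit Levy: cap £237780.00 − YTD £235426.00 = £2354.00 subject; 1.69% × £2354.00 = £39.78
Retirement Security Contribution: 8.3% × £13060.00 = £1083.98
Unemployment Insurance: 6.87% × £13060.00 = £897.22
Total: £1897.10 + £39.78 + £1083.98 + £897.22 = £3918.08

£3918.08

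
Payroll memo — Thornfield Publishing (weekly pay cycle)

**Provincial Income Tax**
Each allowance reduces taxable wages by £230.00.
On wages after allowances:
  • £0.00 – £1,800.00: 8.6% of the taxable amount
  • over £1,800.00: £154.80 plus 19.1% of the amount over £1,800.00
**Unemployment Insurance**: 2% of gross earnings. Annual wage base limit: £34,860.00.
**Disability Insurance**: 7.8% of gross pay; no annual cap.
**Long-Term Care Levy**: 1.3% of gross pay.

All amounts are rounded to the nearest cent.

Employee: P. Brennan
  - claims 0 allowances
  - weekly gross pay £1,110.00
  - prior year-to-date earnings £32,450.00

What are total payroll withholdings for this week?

£218.67

Provincial Income Tax: taxable = £1,110.00
  8.6% × £1,110.00 = £95.46
Unemployment Insurance: 2% × £1,110.00 = £22.20
Disability Insurance: 7.8% × £1,110.00 = £86.58
Long-Term Care Levy: 1.3% × £1,110.00 = £14.43
Total: £95.46 + £22.20 + £86.58 + £14.43 = £218.67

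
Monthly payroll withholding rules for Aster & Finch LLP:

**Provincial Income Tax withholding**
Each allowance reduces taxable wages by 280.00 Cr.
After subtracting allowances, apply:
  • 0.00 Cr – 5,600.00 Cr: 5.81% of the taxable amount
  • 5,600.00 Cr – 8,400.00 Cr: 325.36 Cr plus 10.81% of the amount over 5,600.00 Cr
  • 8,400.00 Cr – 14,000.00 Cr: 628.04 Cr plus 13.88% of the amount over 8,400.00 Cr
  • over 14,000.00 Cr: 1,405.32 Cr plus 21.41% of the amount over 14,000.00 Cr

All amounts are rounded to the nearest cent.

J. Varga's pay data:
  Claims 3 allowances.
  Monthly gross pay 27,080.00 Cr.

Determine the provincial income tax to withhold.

Provincial Income Tax: taxable = 27,080.00 Cr − 3×280.00 Cr = 26,240.00 Cr
  1,405.32 Cr + 21.41% × (26,240.00 Cr − 14,000.00 Cr) = 1,405.32 Cr + 21.41% × 12,240.00 Cr = 4,025.90 Cr

4,025.90 Cr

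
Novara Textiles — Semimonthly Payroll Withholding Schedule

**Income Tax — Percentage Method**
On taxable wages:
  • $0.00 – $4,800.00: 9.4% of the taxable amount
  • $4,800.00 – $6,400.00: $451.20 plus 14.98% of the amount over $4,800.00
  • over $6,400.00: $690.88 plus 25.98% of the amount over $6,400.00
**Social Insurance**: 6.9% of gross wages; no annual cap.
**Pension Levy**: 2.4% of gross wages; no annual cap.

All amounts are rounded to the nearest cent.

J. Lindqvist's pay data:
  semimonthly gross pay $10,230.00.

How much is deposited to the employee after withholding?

$7,592.70

Income Tax: taxable = $10,230.00
  $690.88 + 25.98% × ($10,230.00 − $6,400.00) = $690.88 + 25.98% × $3,830.00 = $1,685.91
Social Insurance: 6.9% × $10,230.00 = $705.87
Pension Levy: 2.4% × $10,230.00 = $245.52
Total withheld: $1,685.91 + $705.87 + $245.52 = $2,637.30
Net pay: $10,230.00 − $2,637.30 = $7,592.70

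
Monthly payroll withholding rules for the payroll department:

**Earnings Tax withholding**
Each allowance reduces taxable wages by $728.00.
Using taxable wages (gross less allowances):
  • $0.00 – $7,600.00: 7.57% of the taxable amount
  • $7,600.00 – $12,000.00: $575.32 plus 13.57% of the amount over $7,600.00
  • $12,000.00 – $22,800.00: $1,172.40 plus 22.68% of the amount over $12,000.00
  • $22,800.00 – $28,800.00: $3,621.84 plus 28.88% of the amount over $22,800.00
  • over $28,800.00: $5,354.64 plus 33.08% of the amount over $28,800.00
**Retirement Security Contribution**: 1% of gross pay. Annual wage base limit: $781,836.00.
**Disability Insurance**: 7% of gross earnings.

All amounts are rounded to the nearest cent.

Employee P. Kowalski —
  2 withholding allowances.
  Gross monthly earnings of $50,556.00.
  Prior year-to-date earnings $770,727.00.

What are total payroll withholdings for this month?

$15,719.89

Earnings Tax: taxable = $50,556.00 − 2×$728.00 = $49,100.00
  $5,354.64 + 33.08% × ($49,100.00 − $28,800.00) = $5,354.64 + 33.08% × $20,300.00 = $12,069.88
Retirement Security Contribution: cap $781,836.00 − YTD $770,727.00 = $11,109.00 subject; 1% × $11,109.00 = $111.09
Disability Insurance: 7% × $50,556.00 = $3,538.92
Total: $12,069.88 + $111.09 + $3,538.92 = $15,719.89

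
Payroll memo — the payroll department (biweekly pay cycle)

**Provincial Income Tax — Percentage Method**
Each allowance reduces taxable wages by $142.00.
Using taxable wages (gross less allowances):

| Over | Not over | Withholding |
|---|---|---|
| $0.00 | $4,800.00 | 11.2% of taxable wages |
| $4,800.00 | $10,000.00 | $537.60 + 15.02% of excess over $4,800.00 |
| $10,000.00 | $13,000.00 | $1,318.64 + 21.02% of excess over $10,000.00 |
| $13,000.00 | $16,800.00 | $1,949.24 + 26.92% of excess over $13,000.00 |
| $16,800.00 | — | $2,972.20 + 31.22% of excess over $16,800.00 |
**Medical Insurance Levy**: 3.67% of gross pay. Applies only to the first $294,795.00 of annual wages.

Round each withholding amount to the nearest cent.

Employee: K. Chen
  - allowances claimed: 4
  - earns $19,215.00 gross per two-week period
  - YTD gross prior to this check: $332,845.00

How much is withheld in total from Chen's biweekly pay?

$3,548.83

Provincial Income Tax: taxable = $19,215.00 − 4×$142.00 = $18,647.00
  $2,972.20 + 31.22% × ($18,647.00 − $16,800.00) = $2,972.20 + 31.22% × $1,847.00 = $3,548.83
Medical Insurance Levy: YTD $332,845.00 ≥ cap $294,795.00 → $0.00
Total: $3,548.83 + $0.00 = $3,548.83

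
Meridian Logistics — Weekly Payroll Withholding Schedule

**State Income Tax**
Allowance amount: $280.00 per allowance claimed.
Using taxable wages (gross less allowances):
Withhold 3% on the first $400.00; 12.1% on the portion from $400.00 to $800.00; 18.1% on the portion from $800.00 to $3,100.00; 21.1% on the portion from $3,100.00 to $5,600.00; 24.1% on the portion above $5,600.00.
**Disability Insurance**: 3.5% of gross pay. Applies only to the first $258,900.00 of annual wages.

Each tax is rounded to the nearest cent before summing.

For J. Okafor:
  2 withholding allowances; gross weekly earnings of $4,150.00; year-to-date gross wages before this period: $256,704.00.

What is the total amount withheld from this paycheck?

State Income Tax: taxable = $4,150.00 − 2×$280.00 = $3,590.00
  $476.70 + 21.1% × ($3,590.00 − $3,100.00) = $476.70 + 21.1% × $490.00 = $580.09
Disability Insurance: cap $258,900.00 − YTD $256,704.00 = $2,196.00 subject; 3.5% × $2,196.00 = $76.86
Total: $580.09 + $76.86 = $656.95

$656.95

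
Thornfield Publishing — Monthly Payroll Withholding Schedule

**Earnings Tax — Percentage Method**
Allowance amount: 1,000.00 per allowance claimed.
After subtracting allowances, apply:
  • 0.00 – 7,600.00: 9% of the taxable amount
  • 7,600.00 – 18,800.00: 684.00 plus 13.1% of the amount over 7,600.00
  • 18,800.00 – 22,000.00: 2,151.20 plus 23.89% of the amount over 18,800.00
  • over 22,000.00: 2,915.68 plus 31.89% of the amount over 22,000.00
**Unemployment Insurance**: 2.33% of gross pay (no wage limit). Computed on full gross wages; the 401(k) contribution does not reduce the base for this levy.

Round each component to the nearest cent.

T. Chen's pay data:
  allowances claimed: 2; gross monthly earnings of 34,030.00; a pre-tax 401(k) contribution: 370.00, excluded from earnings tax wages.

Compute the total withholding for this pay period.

Earnings Tax: taxable = 34,030.00 − 370.00 − 2×1,000.00 = 31,660.00
  2,915.68 + 31.89% × (31,660.00 − 22,000.00) = 2,915.68 + 31.89% × 9,660.00 = 5,996.25
Unemployment Insurance: 2.33% × 34,030.00 = 792.90
Total: 5,996.25 + 792.90 = 6,789.15

6,789.15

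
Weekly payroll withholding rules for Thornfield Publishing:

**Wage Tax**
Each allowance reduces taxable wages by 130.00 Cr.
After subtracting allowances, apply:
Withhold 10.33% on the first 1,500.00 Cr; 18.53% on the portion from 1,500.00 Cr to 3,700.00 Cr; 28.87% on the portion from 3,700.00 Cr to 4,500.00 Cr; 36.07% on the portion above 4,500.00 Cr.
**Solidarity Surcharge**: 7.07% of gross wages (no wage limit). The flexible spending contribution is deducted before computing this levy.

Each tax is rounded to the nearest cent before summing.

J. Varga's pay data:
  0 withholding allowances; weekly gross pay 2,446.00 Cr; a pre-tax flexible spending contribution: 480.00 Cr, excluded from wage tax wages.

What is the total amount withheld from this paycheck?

Wage Tax: taxable = 2,446.00 Cr − 480.00 Cr = 1,966.00 Cr
  154.95 Cr + 18.53% × (1,966.00 Cr − 1,500.00 Cr) = 154.95 Cr + 18.53% × 466.00 Cr = 241.30 Cr
Solidarity Surcharge: 7.07% × 1,966.00 Cr = 139.00 Cr
Total: 241.30 Cr + 139.00 Cr = 380.30 Cr

380.30 Cr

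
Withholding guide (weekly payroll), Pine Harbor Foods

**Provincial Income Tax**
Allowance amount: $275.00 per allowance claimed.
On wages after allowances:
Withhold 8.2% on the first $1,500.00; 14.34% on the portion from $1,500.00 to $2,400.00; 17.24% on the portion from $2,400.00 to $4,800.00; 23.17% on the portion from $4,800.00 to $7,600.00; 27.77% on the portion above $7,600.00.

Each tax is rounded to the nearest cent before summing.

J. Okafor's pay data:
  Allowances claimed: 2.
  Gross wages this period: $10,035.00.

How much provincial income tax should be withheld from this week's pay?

Provincial Income Tax: taxable = $10,035.00 − 2×$275.00 = $9,485.00
  $1,314.58 + 27.77% × ($9,485.00 − $7,600.00) = $1,314.58 + 27.77% × $1,885.00 = $1,838.04

$1,838.04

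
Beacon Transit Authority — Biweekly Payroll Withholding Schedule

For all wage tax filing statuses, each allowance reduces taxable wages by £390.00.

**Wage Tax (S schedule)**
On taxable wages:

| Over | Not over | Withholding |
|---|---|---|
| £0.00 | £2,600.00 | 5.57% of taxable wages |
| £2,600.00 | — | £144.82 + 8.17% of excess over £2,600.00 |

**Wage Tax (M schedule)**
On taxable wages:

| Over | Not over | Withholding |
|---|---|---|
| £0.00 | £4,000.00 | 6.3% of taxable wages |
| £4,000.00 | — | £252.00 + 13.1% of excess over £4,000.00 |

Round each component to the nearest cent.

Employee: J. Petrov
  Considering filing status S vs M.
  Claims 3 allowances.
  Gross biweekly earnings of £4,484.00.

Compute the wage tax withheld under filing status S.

Wage Tax (S): taxable = £4,484.00 − 3×£390.00 = £3,314.00
  £144.82 + 8.17% × (£3,314.00 − £2,600.00) = £144.82 + 8.17% × £714.00 = £203.15

£203.15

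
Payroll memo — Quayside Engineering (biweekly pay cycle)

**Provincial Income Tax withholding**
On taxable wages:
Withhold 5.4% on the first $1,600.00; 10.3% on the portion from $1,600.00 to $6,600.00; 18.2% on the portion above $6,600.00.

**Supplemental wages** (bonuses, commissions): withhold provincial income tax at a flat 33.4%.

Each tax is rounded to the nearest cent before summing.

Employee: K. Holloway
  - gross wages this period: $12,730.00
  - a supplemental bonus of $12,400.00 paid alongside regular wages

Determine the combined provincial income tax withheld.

Provincial Income Tax: taxable = $12,730.00
  $601.40 + 18.2% × ($12,730.00 − $6,600.00) = $601.40 + 18.2% × $6,130.00 = $1,717.06
Supplemental (33.4% flat on bonus): 33.4% × $12,400.00 = $4,141.60
Total provincial income tax: $1,717.06 + $4,141.60 = $5,858.66

$5,858.66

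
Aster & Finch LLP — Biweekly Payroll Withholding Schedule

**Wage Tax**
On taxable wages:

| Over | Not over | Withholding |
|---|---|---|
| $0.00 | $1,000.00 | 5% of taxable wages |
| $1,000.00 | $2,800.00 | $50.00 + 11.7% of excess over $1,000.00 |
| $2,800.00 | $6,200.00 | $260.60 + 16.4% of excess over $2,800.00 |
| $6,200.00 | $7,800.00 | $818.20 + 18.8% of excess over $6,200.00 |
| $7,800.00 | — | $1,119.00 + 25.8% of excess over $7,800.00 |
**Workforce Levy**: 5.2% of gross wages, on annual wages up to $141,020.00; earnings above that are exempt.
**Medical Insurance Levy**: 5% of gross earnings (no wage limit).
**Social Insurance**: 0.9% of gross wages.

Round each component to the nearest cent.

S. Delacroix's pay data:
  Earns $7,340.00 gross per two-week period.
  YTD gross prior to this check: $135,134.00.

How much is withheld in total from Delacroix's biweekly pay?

$1,771.65

Wage Tax: taxable = $7,340.00
  $818.20 + 18.8% × ($7,340.00 − $6,200.00) = $818.20 + 18.8% × $1,140.00 = $1,032.52
Workforce Levy: cap $141,020.00 − YTD $135,134.00 = $5,886.00 subject; 5.2% × $5,886.00 = $306.07
Medical Insurance Levy: 5% × $7,340.00 = $367.00
Social Insurance: 0.9% × $7,340.00 = $66.06
Total: $1,032.52 + $306.07 + $367.00 + $66.06 = $1,771.65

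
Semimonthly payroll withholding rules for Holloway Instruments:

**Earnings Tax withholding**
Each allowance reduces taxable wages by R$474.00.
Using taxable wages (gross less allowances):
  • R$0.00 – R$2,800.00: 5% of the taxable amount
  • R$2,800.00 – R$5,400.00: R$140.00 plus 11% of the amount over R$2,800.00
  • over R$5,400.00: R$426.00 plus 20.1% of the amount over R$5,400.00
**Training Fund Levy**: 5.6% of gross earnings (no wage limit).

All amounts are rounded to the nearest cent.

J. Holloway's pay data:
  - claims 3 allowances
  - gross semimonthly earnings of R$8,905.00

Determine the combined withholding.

Earnings Tax: taxable = R$8,905.00 − 3×R$474.00 = R$7,483.00
  R$426.00 + 20.1% × (R$7,483.00 − R$5,400.00) = R$426.00 + 20.1% × R$2,083.00 = R$844.68
Training Fund Levy: 5.6% × R$8,905.00 = R$498.68
Total: R$844.68 + R$498.68 = R$1,343.36

R$1,343.36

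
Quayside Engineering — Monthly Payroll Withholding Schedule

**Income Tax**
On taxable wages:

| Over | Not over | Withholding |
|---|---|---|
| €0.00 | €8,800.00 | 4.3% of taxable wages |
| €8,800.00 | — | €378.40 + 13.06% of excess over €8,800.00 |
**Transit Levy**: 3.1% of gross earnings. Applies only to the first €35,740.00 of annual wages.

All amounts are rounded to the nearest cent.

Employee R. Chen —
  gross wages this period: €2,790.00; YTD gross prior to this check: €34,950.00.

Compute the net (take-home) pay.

Income Tax: taxable = €2,790.00
  4.3% × €2,790.00 = €119.97
Transit Levy: cap €35,740.00 − YTD €34,950.00 = €790.00 subject; 3.1% × €790.00 = €24.49
Total withheld: €119.97 + €24.49 = €144.46
Net pay: €2,790.00 − €144.46 = €2,645.54

€2,645.54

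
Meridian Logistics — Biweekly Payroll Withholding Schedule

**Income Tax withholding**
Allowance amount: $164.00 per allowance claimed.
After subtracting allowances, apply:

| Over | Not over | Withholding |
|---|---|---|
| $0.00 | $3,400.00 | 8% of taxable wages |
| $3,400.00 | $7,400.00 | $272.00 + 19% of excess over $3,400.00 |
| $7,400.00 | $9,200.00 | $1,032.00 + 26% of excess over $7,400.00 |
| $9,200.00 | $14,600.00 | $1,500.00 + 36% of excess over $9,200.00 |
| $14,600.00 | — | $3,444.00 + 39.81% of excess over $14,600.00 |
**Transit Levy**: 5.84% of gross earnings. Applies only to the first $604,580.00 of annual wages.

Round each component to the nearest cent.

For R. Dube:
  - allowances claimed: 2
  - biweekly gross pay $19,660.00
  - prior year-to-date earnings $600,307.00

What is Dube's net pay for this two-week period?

Income Tax: taxable = $19,660.00 − 2×$164.00 = $19,332.00
  $3,444.00 + 39.81% × ($19,332.00 − $14,600.00) = $3,444.00 + 39.81% × $4,732.00 = $5,327.81
Transit Levy: cap $604,580.00 − YTD $600,307.00 = $4,273.00 subject; 5.84% × $4,273.00 = $249.54
Total withheld: $5,327.81 + $249.54 = $5,577.35
Net pay: $19,660.00 − $5,577.35 = $14,082.65

$14,082.65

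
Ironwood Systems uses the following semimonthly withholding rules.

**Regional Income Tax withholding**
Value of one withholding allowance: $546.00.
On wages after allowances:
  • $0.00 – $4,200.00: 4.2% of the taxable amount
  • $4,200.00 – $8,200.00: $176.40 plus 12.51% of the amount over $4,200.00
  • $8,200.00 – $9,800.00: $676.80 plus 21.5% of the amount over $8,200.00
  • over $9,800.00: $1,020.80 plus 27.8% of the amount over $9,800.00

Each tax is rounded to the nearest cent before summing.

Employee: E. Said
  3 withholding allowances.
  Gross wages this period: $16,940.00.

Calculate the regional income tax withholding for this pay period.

$2,550.36

Regional Income Tax: taxable = $16,940.00 − 3×$546.00 = $15,302.00
  $1,020.80 + 27.8% × ($15,302.00 − $9,800.00) = $1,020.80 + 27.8% × $5,502.00 = $2,550.36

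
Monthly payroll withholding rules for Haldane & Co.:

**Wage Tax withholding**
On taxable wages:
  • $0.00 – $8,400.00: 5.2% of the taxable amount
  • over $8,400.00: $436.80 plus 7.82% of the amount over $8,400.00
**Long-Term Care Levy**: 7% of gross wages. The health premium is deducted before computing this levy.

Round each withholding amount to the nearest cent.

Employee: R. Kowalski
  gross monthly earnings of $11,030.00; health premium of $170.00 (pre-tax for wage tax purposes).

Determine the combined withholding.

Wage Tax: taxable = $11,030.00 − $170.00 = $10,860.00
  $436.80 + 7.82% × ($10,860.00 − $8,400.00) = $436.80 + 7.82% × $2,460.00 = $629.17
Long-Term Care Levy: 7% × $10,860.00 = $760.20
Total: $629.17 + $760.20 = $1,389.37

$1,389.37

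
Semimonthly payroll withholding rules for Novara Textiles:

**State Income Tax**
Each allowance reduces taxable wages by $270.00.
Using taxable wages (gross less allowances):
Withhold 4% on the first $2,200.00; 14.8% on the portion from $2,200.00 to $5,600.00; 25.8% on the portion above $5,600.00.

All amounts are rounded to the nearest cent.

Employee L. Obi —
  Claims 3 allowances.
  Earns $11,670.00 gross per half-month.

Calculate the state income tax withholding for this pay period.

$1,948.28

State Income Tax: taxable = $11,670.00 − 3×$270.00 = $10,860.00
  $591.20 + 25.8% × ($10,860.00 − $5,600.00) = $591.20 + 25.8% × $5,260.00 = $1,948.28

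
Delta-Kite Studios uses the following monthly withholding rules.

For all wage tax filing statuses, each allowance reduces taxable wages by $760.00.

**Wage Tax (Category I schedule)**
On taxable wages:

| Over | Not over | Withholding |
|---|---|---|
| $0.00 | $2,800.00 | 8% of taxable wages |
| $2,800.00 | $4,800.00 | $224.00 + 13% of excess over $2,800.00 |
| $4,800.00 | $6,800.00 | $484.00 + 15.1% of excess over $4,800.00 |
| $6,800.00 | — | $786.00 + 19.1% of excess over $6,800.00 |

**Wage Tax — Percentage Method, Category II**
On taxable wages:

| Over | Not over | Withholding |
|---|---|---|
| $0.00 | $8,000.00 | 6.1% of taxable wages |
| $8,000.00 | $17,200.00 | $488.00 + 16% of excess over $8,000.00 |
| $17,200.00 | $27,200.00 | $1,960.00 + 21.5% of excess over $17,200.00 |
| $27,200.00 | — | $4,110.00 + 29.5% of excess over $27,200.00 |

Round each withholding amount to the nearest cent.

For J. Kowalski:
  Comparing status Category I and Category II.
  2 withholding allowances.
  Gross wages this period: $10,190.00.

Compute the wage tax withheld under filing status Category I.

$1,143.17

Wage Tax (Category I): taxable = $10,190.00 − 2×$760.00 = $8,670.00
  $786.00 + 19.1% × ($8,670.00 − $6,800.00) = $786.00 + 19.1% × $1,870.00 = $1,143.17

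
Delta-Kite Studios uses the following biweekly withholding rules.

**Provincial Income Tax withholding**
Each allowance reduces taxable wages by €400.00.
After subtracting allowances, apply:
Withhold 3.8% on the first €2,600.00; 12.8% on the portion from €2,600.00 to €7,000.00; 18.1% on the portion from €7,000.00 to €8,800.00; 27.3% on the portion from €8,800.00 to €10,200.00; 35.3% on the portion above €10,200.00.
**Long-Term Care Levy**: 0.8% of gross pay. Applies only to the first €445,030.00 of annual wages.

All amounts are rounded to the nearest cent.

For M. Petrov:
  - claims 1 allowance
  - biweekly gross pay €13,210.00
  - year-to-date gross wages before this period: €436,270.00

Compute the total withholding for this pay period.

Provincial Income Tax: taxable = €13,210.00 − 1×€400.00 = €12,810.00
  €1,370.00 + 35.3% × (€12,810.00 − €10,200.00) = €1,370.00 + 35.3% × €2,610.00 = €2,291.33
Long-Term Care Levy: cap €445,030.00 − YTD €436,270.00 = €8,760.00 subject; 0.8% × €8,760.00 = €70.08
Total: €2,291.33 + €70.08 = €2,361.41

€2,361.41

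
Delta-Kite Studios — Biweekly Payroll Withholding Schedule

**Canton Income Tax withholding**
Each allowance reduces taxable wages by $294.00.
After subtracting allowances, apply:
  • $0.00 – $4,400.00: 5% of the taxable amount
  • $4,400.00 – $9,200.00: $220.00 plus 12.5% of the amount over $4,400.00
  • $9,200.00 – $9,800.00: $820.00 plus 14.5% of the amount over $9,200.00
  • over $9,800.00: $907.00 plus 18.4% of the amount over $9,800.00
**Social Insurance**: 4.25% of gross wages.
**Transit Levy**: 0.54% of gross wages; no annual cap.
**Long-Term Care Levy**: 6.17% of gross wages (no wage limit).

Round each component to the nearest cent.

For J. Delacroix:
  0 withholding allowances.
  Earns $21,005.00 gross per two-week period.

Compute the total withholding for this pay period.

Canton Income Tax: taxable = $21,005.00
  $907.00 + 18.4% × ($21,005.00 − $9,800.00) = $907.00 + 18.4% × $11,205.00 = $2,968.72
Social Insurance: 4.25% × $21,005.00 = $892.71
Transit Levy: 0.54% × $21,005.00 = $113.43
Long-Term Care Levy: 6.17% × $21,005.00 = $1,296.01
Total: $2,968.72 + $892.71 + $113.43 + $1,296.01 = $5,270.87

$5,270.87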